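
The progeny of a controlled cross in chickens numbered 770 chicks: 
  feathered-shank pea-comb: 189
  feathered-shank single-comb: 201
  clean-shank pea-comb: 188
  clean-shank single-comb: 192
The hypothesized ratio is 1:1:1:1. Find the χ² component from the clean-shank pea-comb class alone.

Under the 1:1:1:1 hypothesis (Σ ratio = 4, N = 770):
  feathered-shank pea-comb: 770 × 1/4 = 192.5
  feathered-shank single-comb: 770 × 1/4 = 192.5
  clean-shank pea-comb: 770 × 1/4 = 192.5
  clean-shank single-comb: 770 × 1/4 = 192.5
Contribution of clean-shank pea-comb: (188 − 192.5)² / 192.5 = 0.1052

0.105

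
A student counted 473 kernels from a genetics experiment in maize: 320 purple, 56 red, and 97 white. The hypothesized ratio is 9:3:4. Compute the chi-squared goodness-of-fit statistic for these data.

26.801

Total ratio parts = 16. Expected numbers out of 473:
  purple: 473 × 9/16 = 266.0625
  red: 473 × 3/16 = 88.6875
  white: 473 × 4/16 = 118.25
χ² = Σ (O − E)² / E
  purple: (320 − 266.0625)² / 266.0625 = 10.9345
  red: (56 − 88.6875)² / 88.6875 = 12.0476
  white: (97 − 118.25)² / 118.25 = 3.8187
χ² = 10.9345 + 12.0476 + 3.8187 = 26.8008 ≈ 26.801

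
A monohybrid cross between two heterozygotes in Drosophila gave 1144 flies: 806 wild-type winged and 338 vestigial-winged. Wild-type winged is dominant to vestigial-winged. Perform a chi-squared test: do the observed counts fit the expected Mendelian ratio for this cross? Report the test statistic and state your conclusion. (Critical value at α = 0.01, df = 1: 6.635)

For a monohybrid cross between heterozygotes with complete dominance, the expected phenotypic ratio is 3:1.
The 3:1 ratio has 4 parts, so with N = 1144 the expected counts are:
  wild-type winged: 1144 × 3/4 = 858
  vestigial-winged: 1144 × 1/4 = 286
χ² = Σ (O − E)² / E
  wild-type winged: (806 − 858)² / 858 = 3.1515
  vestigial-winged: (338 − 286)² / 286 = 9.4545
χ² = 3.1515 + 9.4545 = 12.606
Degrees of freedom = 2 − 1 = 1; critical value at α = 0.01 is 6.635.
Since 12.606 > 6.635, we reject the null hypothesis — the data do not fit the 3:1 ratio.

12.606; not consistent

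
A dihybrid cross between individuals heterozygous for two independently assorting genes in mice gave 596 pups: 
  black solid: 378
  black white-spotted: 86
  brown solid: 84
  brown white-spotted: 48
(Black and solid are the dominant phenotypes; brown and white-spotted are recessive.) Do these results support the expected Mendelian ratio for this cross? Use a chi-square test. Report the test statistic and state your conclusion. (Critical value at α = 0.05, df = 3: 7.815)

A dihybrid F₂ with independent assortment and complete dominance at both loci gives a 9:3:3:1 phenotypic ratio.
Under the 9:3:3:1 hypothesis (Σ ratio = 16, N = 596):
  black solid: 596 × 9/16 = 335.25
  black white-spotted: 596 × 3/16 = 111.75
  brown solid: 596 × 3/16 = 111.75
  brown white-spotted: 596 × 1/16 = 37.25
χ² = Σ (O − E)² / E
  black solid: (378 − 335.25)² / 335.25 = 5.4513
  black white-spotted: (86 − 111.75)² / 111.75 = 5.9334
  brown solid: (84 − 111.75)² / 111.75 = 6.8909
  brown white-spotted: (48 − 37.25)² / 37.25 = 3.1023
χ² = 5.4513 + 5.9334 + 6.8909 + 3.1023 = 21.3779 ≈ 21.378
Degrees of freedom = 4 − 1 = 3; critical value at α = 0.05 is 7.815.
Since 21.378 > 7.815, we reject the null hypothesis — the data do not fit the 9:3:3:1 ratio.

21.378; not consistent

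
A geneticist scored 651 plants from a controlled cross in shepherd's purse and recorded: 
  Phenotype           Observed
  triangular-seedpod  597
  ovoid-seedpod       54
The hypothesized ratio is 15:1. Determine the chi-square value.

Under the 15:1 hypothesis (Σ ratio = 16, N = 651):
  triangular-seedpod: 651 × 15/16 = 610.3125
  ovoid-seedpod: 651 × 1/16 = 40.6875
χ² = Σ (O − E)² / E
  triangular-seedpod: (597 − 610.3125)² / 610.3125 = 0.2904
  ovoid-seedpod: (54 − 40.6875)² / 40.6875 = 4.3557
χ² = 0.2904 + 4.3557 = 4.6461 ≈ 4.646

4.646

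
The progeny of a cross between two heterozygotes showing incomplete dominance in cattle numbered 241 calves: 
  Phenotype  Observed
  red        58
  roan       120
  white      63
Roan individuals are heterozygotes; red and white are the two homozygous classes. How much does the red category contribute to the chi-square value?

With incomplete dominance, a heterozygote × heterozygote cross gives a 1:2:1 phenotypic ratio.
Expected counts for N = 241 under a 1:2:1 ratio (total parts = 4):
  red: 241 × 1/4 = 60.25
  roan: 241 × 2/4 = 120.5
  white: 241 × 1/4 = 60.25
Contribution of red: (58 − 60.25)² / 60.25 = 0.0840

0.084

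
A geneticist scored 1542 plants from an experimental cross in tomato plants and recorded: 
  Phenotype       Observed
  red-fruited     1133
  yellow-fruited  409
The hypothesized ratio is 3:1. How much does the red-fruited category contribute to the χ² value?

0.478

Under the 3:1 hypothesis (Σ ratio = 4, N = 1542):
  red-fruited: 1542 × 3/4 = 1156.5
  yellow-fruited: 1542 × 1/4 = 385.5
Contribution of red-fruited: (1133 − 1156.5)² / 1156.5 = 0.4775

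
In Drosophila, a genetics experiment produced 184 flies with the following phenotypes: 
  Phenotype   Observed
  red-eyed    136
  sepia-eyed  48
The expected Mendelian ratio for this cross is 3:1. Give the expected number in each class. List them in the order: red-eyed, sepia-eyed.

138, 46

Under the 3:1 hypothesis (Σ ratio = 4, N = 184):
  red-eyed: 184 × 3/4 = 138
  sepia-eyed: 184 × 1/4 = 46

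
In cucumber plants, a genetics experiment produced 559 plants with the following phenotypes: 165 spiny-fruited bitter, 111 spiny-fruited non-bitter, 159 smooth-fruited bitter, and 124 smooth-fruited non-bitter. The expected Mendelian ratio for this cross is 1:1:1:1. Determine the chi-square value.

14.903

Expected counts for N = 559 under a 1:1:1:1 ratio (total parts = 4):
  spiny-fruited bitter: 559 × 1/4 = 139.75
  spiny-fruited non-bitter: 559 × 1/4 = 139.75
  smooth-fruited bitter: 559 × 1/4 = 139.75
  smooth-fruited non-bitter: 559 × 1/4 = 139.75
χ² = Σ (O − E)² / E
  spiny-fruited bitter: (165 − 139.75)² / 139.75 = 4.5622
  spiny-fruited non-bitter: (111 − 139.75)² / 139.75 = 5.9146
  smooth-fruited bitter: (159 − 139.75)² / 139.75 = 2.6516
  smooth-fruited non-bitter: (124 − 139.75)² / 139.75 = 1.7750
χ² = 4.5622 + 5.9146 + 2.6516 + 1.7750 = 14.9034 ≈ 14.903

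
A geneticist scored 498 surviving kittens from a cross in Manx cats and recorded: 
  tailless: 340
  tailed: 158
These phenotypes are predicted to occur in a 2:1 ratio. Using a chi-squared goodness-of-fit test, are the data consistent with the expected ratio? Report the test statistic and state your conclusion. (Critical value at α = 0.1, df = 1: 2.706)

Expected counts for N = 498 under a 2:1 ratio (total parts = 3):
  tailless: 498 × 2/3 = 332
  tailed: 498 × 1/3 = 166
χ² = Σ (O − E)² / E
  tailless: (340 − 332)² / 332 = 0.1928
  tailed: (158 − 166)² / 166 = 0.3855
χ² = 0.1928 + 0.3855 = 0.5783 ≈ 0.578
Degrees of freedom = 2 − 1 = 1; critical value at α = 0.1 is 2.706.
Since 0.578 < 2.706, we fail to reject the null hypothesis — the data are consistent with the 2:1 ratio.

0.578; consistent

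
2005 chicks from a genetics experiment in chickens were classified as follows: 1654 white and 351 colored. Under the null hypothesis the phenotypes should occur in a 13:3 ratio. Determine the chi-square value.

2.036

Under the 13:3 hypothesis (Σ ratio = 16, N = 2005):
  white: 2005 × 13/16 = 1629.0625
  colored: 2005 × 3/16 = 375.9375
χ² = Σ (O − E)² / E
  white: (1654 − 1629.0625)² / 1629.0625 = 0.3817
  colored: (351 − 375.9375)² / 375.9375 = 1.6542
χ² = 0.3817 + 1.6542 = 2.0359 ≈ 2.036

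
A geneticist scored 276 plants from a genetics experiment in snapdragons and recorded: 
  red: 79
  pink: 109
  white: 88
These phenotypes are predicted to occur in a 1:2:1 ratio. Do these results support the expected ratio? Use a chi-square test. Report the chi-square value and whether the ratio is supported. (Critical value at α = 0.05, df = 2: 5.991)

12.775; not consistent

Total ratio parts = 4. Expected numbers out of 276:
  red: 276 × 1/4 = 69
  pink: 276 × 2/4 = 138
  white: 276 × 1/4 = 69
χ² = Σ (O − E)² / E
  red: (79 − 69)² / 69 = 1.4493
  pink: (109 − 138)² / 138 = 6.0942
  white: (88 − 69)² / 69 = 5.2319
χ² = 1.4493 + 6.0942 + 5.2319 = 12.7754 ≈ 12.775
Degrees of freedom = 3 − 1 = 2; critical value at α = 0.05 is 5.991.
Since 12.775 > 5.991, we reject the null hypothesis — the data do not fit the 1:2:1 ratio.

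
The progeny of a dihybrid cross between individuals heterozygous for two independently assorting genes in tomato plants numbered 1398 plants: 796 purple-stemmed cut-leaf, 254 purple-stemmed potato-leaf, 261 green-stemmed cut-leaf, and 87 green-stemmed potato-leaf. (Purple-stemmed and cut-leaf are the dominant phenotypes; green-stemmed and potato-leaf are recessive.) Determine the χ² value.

0.376

A dihybrid F₂ with independent assortment and complete dominance at both loci gives a 9:3:3:1 phenotypic ratio.
Total ratio parts = 16. Expected numbers out of 1398:
  purple-stemmed cut-leaf: 1398 × 9/16 = 786.375
  purple-stemmed potato-leaf: 1398 × 3/16 = 262.125
  green-stemmed cut-leaf: 1398 × 3/16 = 262.125
  green-stemmed potato-leaf: 1398 × 1/16 = 87.375
χ² = Σ (O − E)² / E
  purple-stemmed cut-leaf: (796 − 786.375)² / 786.375 = 0.1178
  purple-stemmed potato-leaf: (254 − 262.125)² / 262.125 = 0.2518
  green-stemmed cut-leaf: (261 − 262.125)² / 262.125 = 0.0048
  green-stemmed potato-leaf: (87 − 87.375)² / 87.375 = 0.0016
χ² = 0.1178 + 0.2518 + 0.0048 + 0.0016 = 0.376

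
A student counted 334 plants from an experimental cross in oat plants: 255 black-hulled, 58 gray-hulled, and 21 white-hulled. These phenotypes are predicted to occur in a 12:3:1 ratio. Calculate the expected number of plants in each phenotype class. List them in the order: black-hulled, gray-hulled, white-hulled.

Expected counts for N = 334 under a 12:3:1 ratio (total parts = 16):
  black-hulled: 334 × 12/16 = 250.5
  gray-hulled: 334 × 3/16 = 62.625
  white-hulled: 334 × 1/16 = 20.875

250.5, 62.625, 20.875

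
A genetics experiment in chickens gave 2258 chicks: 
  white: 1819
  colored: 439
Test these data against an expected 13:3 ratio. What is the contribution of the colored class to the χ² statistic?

Under the 13:3 hypothesis (Σ ratio = 16, N = 2258):
  white: 2258 × 13/16 = 1834.625
  colored: 2258 × 3/16 = 423.375
Contribution of colored: (439 − 423.375)² / 423.375 = 0.5767

0.577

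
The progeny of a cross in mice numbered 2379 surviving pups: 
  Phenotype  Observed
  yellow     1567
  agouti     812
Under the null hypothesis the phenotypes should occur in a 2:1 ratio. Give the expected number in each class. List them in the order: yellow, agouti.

1586, 793

Total ratio parts = 3. Expected numbers out of 2379:
  yellow: 2379 × 2/3 = 1586
  agouti: 2379 × 1/3 = 793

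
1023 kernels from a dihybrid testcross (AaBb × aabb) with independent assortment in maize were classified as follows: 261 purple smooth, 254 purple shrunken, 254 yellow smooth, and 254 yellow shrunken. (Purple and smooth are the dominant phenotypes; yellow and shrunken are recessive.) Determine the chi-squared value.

0.144

A dihybrid testcross with independent assortment gives a 1:1:1:1 ratio.
Total ratio parts = 4. Expected numbers out of 1023:
  purple smooth: 1023 × 1/4 = 255.75
  purple shrunken: 1023 × 1/4 = 255.75
  yellow smooth: 1023 × 1/4 = 255.75
  yellow shrunken: 1023 × 1/4 = 255.75
χ² = Σ (O − E)² / E
  purple smooth: (261 − 255.75)² / 255.75 = 0.1078
  purple shrunken: (254 − 255.75)² / 255.75 = 0.0120
  yellow smooth: (254 − 255.75)² / 255.75 = 0.0120
  yellow shrunken: (254 − 255.75)² / 255.75 = 0.0120
χ² = 0.1078 + 0.0120 + 0.0120 + 0.0120 = 0.1438 ≈ 0.144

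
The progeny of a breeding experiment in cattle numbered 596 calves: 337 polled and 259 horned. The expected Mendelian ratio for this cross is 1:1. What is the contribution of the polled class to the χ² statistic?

5.104

Total ratio parts = 2. Expected numbers out of 596:
  polled: 596 × 1/2 = 298
  horned: 596 × 1/2 = 298
Contribution of polled: (337 − 298)² / 298 = 5.1040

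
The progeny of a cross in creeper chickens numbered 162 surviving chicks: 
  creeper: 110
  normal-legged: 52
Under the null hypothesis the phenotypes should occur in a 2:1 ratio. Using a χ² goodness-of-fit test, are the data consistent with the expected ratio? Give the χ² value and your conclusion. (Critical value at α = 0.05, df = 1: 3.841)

Expected counts for N = 162 under a 2:1 ratio (total parts = 3):
  creeper: 162 × 2/3 = 108
  normal-legged: 162 × 1/3 = 54
χ² = Σ (O − E)² / E
  creeper: (110 − 108)² / 108 = 0.0370
  normal-legged: (52 − 54)² / 54 = 0.0741
χ² = 0.0370 + 0.0741 = 0.1111 ≈ 0.111
Degrees of freedom = 2 − 1 = 1; critical value at α = 0.05 is 3.841.
Since 0.111 < 3.841, we fail to reject the null hypothesis — the data are consistent with the 2:1 ratio.

0.111; consistent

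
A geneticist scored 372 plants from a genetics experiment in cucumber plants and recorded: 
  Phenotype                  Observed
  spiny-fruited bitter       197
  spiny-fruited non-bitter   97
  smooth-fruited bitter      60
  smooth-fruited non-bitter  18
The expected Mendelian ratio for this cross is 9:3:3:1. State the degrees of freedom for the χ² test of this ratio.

3

A goodness-of-fit test with 4 phenotype classes has df = 4 − 1 = 3.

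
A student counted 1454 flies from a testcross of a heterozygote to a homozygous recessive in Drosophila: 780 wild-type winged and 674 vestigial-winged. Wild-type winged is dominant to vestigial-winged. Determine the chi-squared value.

A testcross of a heterozygote (Aa × aa) gives a 1:1 phenotypic ratio.
Expected counts for N = 1454 under a 1:1 ratio (total parts = 2):
  wild-type winged: 1454 × 1/2 = 727
  vestigial-winged: 1454 × 1/2 = 727
χ² = Σ (O − E)² / E
  wild-type winged: (780 − 727)² / 727 = 3.8638
  vestigial-winged: (674 − 727)² / 727 = 3.8638
χ² = 3.8638 + 3.8638 = 7.7276 ≈ 7.728

7.728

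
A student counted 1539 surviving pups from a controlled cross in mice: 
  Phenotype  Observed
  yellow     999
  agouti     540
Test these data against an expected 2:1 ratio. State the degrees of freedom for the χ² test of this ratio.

1

A goodness-of-fit test with 2 phenotype classes has df = 2 − 1 = 1.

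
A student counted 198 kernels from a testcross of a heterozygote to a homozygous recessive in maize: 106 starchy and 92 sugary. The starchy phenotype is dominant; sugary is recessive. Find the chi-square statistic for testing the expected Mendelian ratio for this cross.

0.990

A testcross of a heterozygote (Aa × aa) gives a 1:1 phenotypic ratio.
Under the 1:1 hypothesis (Σ ratio = 2, N = 198):
  starchy: 198 × 1/2 = 99
  sugary: 198 × 1/2 = 99
χ² = Σ (O − E)² / E
  starchy: (106 − 99)² / 99 = 0.4949
  sugary: (92 − 99)² / 99 = 0.4949
χ² = 0.4949 + 0.4949 = 0.9898 ≈ 0.990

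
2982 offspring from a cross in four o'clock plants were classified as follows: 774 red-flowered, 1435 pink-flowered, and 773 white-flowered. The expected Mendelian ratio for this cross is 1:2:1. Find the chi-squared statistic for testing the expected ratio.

4.207

Under the 1:2:1 hypothesis (Σ ratio = 4, N = 2982):
  red-flowered: 2982 × 1/4 = 745.5
  pink-flowered: 2982 × 2/4 = 1491
  white-flowered: 2982 × 1/4 = 745.5
χ² = Σ (O − E)² / E
  red-flowered: (774 − 745.5)² / 745.5 = 1.0895
  pink-flowered: (1435 − 1491)² / 1491 = 2.1033
  white-flowered: (773 − 745.5)² / 745.5 = 1.0144
χ² = 1.0895 + 2.1033 + 1.0144 = 4.2072 ≈ 4.207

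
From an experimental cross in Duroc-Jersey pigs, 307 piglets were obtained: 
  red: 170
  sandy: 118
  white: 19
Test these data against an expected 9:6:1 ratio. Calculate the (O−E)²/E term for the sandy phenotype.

The 9:6:1 ratio has 16 parts, so with N = 307 the expected counts are:
  red: 307 × 9/16 = 172.6875
  sandy: 307 × 6/16 = 115.125
  white: 307 × 1/16 = 19.1875
Contribution of sandy: (118 − 115.125)² / 115.125 = 0.0718

0.072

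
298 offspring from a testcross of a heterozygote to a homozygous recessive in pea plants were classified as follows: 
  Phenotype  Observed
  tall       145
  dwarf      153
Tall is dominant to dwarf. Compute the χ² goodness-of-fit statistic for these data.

0.215

A testcross of a heterozygote (Aa × aa) gives a 1:1 phenotypic ratio.
The 1:1 ratio has 2 parts, so with N = 298 the expected counts are:
  tall: 298 × 1/2 = 149
  dwarf: 298 × 1/2 = 149
χ² = Σ (O − E)² / E
  tall: (145 − 149)² / 149 = 0.1074
  dwarf: (153 − 149)² / 149 = 0.1074
χ² = 0.1074 + 0.1074 = 0.2148 ≈ 0.215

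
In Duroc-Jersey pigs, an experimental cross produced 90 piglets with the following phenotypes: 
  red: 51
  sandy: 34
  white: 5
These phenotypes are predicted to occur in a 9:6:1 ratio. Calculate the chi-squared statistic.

Under the 9:6:1 hypothesis (Σ ratio = 16, N = 90):
  red: 90 × 9/16 = 50.625
  sandy: 90 × 6/16 = 33.75
  white: 90 × 1/16 = 5.625
χ² = Σ (O − E)² / E
  red: (51 − 50.625)² / 50.625 = 0.0028
  sandy: (34 − 33.75)² / 33.75 = 0.0019
  white: (5 − 5.625)² / 5.625 = 0.0694
χ² = 0.0028 + 0.0019 + 0.0694 = 0.0741 ≈ 0.074

0.074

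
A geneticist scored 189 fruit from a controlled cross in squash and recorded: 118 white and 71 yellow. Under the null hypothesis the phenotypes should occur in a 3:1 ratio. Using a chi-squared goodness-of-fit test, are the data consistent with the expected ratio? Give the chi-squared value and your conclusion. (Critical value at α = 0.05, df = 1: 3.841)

Under the 3:1 hypothesis (Σ ratio = 4, N = 189):
  white: 189 × 3/4 = 141.75
  yellow: 189 × 1/4 = 47.25
χ² = Σ (O − E)² / E
  white: (118 − 141.75)² / 141.75 = 3.9793
  yellow: (71 − 47.25)² / 47.25 = 11.9378
χ² = 3.9793 + 11.9378 = 15.9171 ≈ 15.917
Degrees of freedom = 2 − 1 = 1; critical value at α = 0.05 is 3.841.
Since 15.917 > 3.841, we reject the null hypothesis — the data do not fit the 3:1 ratio.

15.917; not consistent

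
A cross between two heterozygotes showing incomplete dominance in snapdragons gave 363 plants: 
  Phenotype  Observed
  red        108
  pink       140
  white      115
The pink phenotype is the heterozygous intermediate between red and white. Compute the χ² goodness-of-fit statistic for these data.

With incomplete dominance, a heterozygote × heterozygote cross gives a 1:2:1 phenotypic ratio.
The 1:2:1 ratio has 4 parts, so with N = 363 the expected counts are:
  red: 363 × 1/4 = 90.75
  pink: 363 × 2/4 = 181.5
  white: 363 × 1/4 = 90.75
χ² = Σ (O − E)² / E
  red: (108 − 90.75)² / 90.75 = 3.2789
  pink: (140 − 181.5)² / 181.5 = 9.4890
  white: (115 − 90.75)² / 90.75 = 6.4800
χ² = 3.2789 + 9.4890 + 6.4800 = 19.2479 ≈ 19.248

19.248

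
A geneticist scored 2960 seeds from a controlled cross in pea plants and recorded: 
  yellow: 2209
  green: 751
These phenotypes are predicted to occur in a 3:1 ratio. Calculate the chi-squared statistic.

0.218

Expected counts for N = 2960 under a 3:1 ratio (total parts = 4):
  yellow: 2960 × 3/4 = 2220
  green: 2960 × 1/4 = 740
χ² = Σ (O − E)² / E
  yellow: (2209 − 2220)² / 2220 = 0.0545
  green: (751 − 740)² / 740 = 0.1635
χ² = 0.0545 + 0.1635 = 0.218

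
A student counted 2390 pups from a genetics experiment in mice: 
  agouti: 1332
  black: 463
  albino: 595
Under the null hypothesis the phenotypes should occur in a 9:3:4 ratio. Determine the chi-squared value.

0.618

The 9:3:4 ratio has 16 parts, so with N = 2390 the expected counts are:
  agouti: 2390 × 9/16 = 1344.375
  black: 2390 × 3/16 = 448.125
  albino: 2390 × 4/16 = 597.5
χ² = Σ (O − E)² / E
  agouti: (1332 − 1344.375)² / 1344.375 = 0.1139
  black: (463 − 448.125)² / 448.125 = 0.4938
  albino: (595 − 597.5)² / 597.5 = 0.0105
χ² = 0.1139 + 0.4938 + 0.0105 = 0.6182 ≈ 0.618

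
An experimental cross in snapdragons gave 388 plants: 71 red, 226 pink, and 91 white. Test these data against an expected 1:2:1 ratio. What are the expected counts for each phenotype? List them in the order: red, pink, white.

Total ratio parts = 4. Expected numbers out of 388:
  red: 388 × 1/4 = 97
  pink: 388 × 2/4 = 194
  white: 388 × 1/4 = 97

97, 194, 97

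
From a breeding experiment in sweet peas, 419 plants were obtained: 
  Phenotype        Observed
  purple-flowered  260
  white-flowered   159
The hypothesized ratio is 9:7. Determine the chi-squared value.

The 9:7 ratio has 16 parts, so with N = 419 the expected counts are:
  purple-flowered: 419 × 9/16 = 235.6875
  white-flowered: 419 × 7/16 = 183.3125
χ² = Σ (O − E)² / E
  purple-flowered: (260 − 235.6875)² / 235.6875 = 2.5080
  white-flowered: (159 − 183.3125)² / 183.3125 = 3.2245
χ² = 2.5080 + 3.2245 = 5.7325 ≈ 5.733

5.733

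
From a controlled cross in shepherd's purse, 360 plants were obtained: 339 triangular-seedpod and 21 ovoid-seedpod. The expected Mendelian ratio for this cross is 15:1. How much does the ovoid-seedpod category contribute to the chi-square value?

The 15:1 ratio has 16 parts, so with N = 360 the expected counts are:
  triangular-seedpod: 360 × 15/16 = 337.5
  ovoid-seedpod: 360 × 1/16 = 22.5
Contribution of ovoid-seedpod: (21 − 22.5)² / 22.5 = 0.1000

0.100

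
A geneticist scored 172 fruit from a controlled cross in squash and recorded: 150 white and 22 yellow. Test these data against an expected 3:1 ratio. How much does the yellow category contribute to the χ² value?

Total ratio parts = 4. Expected numbers out of 172:
  white: 172 × 3/4 = 129
  yellow: 172 × 1/4 = 43
Contribution of yellow: (22 − 43)² / 43 = 10.2558

10.256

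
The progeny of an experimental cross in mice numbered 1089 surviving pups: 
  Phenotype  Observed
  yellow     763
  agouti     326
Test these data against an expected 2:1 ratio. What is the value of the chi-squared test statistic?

Total ratio parts = 3. Expected numbers out of 1089:
  yellow: 1089 × 2/3 = 726
  agouti: 1089 × 1/3 = 363
χ² = Σ (O − E)² / E
  yellow: (763 − 726)² / 726 = 1.8857
  agouti: (326 − 363)² / 363 = 3.7713
χ² = 1.8857 + 3.7713 = 5.657

5.657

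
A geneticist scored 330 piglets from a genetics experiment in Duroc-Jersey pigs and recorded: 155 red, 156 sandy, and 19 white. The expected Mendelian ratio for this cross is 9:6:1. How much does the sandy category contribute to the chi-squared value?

8.405

The 9:6:1 ratio has 16 parts, so with N = 330 the expected counts are:
  red: 330 × 9/16 = 185.625
  sandy: 330 × 6/16 = 123.75
  white: 330 × 1/16 = 20.625
Contribution of sandy: (156 − 123.75)² / 123.75 = 8.4045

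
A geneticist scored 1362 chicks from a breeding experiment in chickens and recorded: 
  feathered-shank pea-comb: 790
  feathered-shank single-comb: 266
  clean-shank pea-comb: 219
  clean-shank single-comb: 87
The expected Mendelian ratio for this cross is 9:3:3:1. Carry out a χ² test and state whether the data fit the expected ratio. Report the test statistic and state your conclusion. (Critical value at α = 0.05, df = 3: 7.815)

Under the 9:3:3:1 hypothesis (Σ ratio = 16, N = 1362):
  feathered-shank pea-comb: 1362 × 9/16 = 766.125
  feathered-shank single-comb: 1362 × 3/16 = 255.375
  clean-shank pea-comb: 1362 × 3/16 = 255.375
  clean-shank single-comb: 1362 × 1/16 = 85.125
χ² = Σ (O − E)² / E
  feathered-shank pea-comb: (790 − 766.125)² / 766.125 = 0.7440
  feathered-shank single-comb: (266 − 255.375)² / 255.375 = 0.4421
  clean-shank pea-comb: (219 − 255.375)² / 255.375 = 5.1812
  clean-shank single-comb: (87 − 85.125)² / 85.125 = 0.0413
χ² = 0.7440 + 0.4421 + 5.1812 + 0.0413 = 6.4086 ≈ 6.409
Degrees of freedom = 4 − 1 = 3; critical value at α = 0.05 is 7.815.
Since 6.409 < 7.815, we fail to reject the null hypothesis — the data are consistent with the 9:3:3:1 ratio.

6.409; consistent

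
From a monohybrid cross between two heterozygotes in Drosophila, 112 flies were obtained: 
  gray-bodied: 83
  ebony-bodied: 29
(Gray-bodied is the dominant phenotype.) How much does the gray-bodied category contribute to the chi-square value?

For a monohybrid cross between heterozygotes with complete dominance, the expected phenotypic ratio is 3:1.
Total ratio parts = 4. Expected numbers out of 112:
  gray-bodied: 112 × 3/4 = 84
  ebony-bodied: 112 × 1/4 = 28
Contribution of gray-bodied: (83 − 84)² / 84 = 0.0119

0.012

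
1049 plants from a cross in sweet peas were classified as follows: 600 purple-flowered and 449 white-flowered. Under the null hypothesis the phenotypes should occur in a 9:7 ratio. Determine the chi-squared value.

0.383

The 9:7 ratio has 16 parts, so with N = 1049 the expected counts are:
  purple-flowered: 1049 × 9/16 = 590.0625
  white-flowered: 1049 × 7/16 = 458.9375
χ² = Σ (O − E)² / E
  purple-flowered: (600 − 590.0625)² / 590.0625 = 0.1674
  white-flowered: (449 − 458.9375)² / 458.9375 = 0.2152
χ² = 0.1674 + 0.2152 = 0.3826 ≈ 0.383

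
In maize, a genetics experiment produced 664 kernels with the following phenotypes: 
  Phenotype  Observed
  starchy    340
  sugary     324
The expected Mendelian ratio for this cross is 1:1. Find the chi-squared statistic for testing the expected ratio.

Under the 1:1 hypothesis (Σ ratio = 2, N = 664):
  starchy: 664 × 1/2 = 332
  sugary: 664 × 1/2 = 332
χ² = Σ (O − E)² / E
  starchy: (340 − 332)² / 332 = 0.1928
  sugary: (324 − 332)² / 332 = 0.1928
χ² = 0.1928 + 0.1928 = 0.3856 ≈ 0.386

0.386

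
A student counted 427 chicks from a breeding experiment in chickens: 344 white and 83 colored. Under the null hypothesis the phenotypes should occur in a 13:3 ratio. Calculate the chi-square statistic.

0.133

Expected counts for N = 427 under a 13:3 ratio (total parts = 16):
  white: 427 × 13/16 = 346.9375
  colored: 427 × 3/16 = 80.0625
χ² = Σ (O − E)² / E
  white: (344 − 346.9375)² / 346.9375 = 0.0249
  colored: (83 − 80.0625)² / 80.0625 = 0.1078
χ² = 0.0249 + 0.1078 = 0.1327 ≈ 0.133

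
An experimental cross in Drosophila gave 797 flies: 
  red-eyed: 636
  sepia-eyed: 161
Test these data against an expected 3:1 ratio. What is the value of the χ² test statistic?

9.790

Under the 3:1 hypothesis (Σ ratio = 4, N = 797):
  red-eyed: 797 × 3/4 = 597.75
  sepia-eyed: 797 × 1/4 = 199.25
χ² = Σ (O − E)² / E
  red-eyed: (636 − 597.75)² / 597.75 = 2.4476
  sepia-eyed: (161 − 199.25)² / 199.25 = 7.3428
χ² = 2.4476 + 7.3428 = 9.7904 ≈ 9.790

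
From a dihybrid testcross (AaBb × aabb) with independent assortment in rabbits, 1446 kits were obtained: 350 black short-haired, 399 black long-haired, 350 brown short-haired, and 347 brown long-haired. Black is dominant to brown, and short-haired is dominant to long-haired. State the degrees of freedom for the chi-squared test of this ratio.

3

A dihybrid testcross with independent assortment gives a 1:1:1:1 ratio.
A goodness-of-fit test with 4 phenotype classes has df = 4 − 1 = 3.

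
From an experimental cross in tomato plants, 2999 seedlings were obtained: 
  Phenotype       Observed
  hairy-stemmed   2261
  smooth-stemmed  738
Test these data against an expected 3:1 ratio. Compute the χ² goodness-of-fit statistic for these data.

0.246

The 3:1 ratio has 4 parts, so with N = 2999 the expected counts are:
  hairy-stemmed: 2999 × 3/4 = 2249.25
  smooth-stemmed: 2999 × 1/4 = 749.75
χ² = Σ (O − E)² / E
  hairy-stemmed: (2261 − 2249.25)² / 2249.25 = 0.0614
  smooth-stemmed: (738 − 749.75)² / 749.75 = 0.1841
χ² = 0.0614 + 0.1841 = 0.2455 ≈ 0.246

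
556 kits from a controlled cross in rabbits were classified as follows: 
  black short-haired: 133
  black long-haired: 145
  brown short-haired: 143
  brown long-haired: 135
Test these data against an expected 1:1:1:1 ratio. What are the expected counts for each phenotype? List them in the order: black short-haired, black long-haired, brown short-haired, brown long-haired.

Expected counts for N = 556 under a 1:1:1:1 ratio (total parts = 4):
  black short-haired: 556 × 1/4 = 139
  black long-haired: 556 × 1/4 = 139
  brown short-haired: 556 × 1/4 = 139
  brown long-haired: 556 × 1/4 = 139

139, 139, 139, 139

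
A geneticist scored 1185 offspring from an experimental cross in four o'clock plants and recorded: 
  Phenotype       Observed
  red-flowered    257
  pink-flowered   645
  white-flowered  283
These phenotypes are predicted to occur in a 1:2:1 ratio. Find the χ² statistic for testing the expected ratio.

10.445

Under the 1:2:1 hypothesis (Σ ratio = 4, N = 1185):
  red-flowered: 1185 × 1/4 = 296.25
  pink-flowered: 1185 × 2/4 = 592.5
  white-flowered: 1185 × 1/4 = 296.25
χ² = Σ (O − E)² / E
  red-flowered: (257 − 296.25)² / 296.25 = 5.2002
  pink-flowered: (645 − 592.5)² / 592.5 = 4.6519
  white-flowered: (283 − 296.25)² / 296.25 = 0.5926
χ² = 5.2002 + 4.6519 + 0.5926 = 10.4447 ≈ 10.445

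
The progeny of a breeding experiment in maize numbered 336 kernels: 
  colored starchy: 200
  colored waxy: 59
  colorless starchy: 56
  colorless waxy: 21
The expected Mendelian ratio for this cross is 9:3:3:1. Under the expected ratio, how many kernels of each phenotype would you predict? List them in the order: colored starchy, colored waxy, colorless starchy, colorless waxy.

Expected counts for N = 336 under a 9:3:3:1 ratio (total parts = 16):
  colored starchy: 336 × 9/16 = 189
  colored waxy: 336 × 3/16 = 63
  colorless starchy: 336 × 3/16 = 63
  colorless waxy: 336 × 1/16 = 21

189, 63, 63, 21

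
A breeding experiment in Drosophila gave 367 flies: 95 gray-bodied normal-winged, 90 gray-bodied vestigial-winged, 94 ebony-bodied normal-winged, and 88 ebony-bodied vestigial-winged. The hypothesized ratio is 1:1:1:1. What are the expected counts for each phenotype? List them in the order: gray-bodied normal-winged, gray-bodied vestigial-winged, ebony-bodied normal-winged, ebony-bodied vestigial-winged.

91.75, 91.75, 91.75, 91.75

Expected counts for N = 367 under a 1:1:1:1 ratio (total parts = 4):
  gray-bodied normal-winged: 367 × 1/4 = 91.75
  gray-bodied vestigial-winged: 367 × 1/4 = 91.75
  ebony-bodied normal-winged: 367 × 1/4 = 91.75
  ebony-bodied vestigial-winged: 367 × 1/4 = 91.75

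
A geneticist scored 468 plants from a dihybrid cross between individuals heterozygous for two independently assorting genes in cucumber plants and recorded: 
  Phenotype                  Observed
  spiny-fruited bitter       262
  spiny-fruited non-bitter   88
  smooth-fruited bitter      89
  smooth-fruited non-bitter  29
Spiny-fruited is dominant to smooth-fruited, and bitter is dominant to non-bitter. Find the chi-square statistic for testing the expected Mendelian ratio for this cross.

0.027

A dihybrid F₂ with independent assortment and complete dominance at both loci gives a 9:3:3:1 phenotypic ratio.
Total ratio parts = 16. Expected numbers out of 468:
  spiny-fruited bitter: 468 × 9/16 = 263.25
  spiny-fruited non-bitter: 468 × 3/16 = 87.75
  smooth-fruited bitter: 468 × 3/16 = 87.75
  smooth-fruited non-bitter: 468 × 1/16 = 29.25
χ² = Σ (O − E)² / E
  spiny-fruited bitter: (262 − 263.25)² / 263.25 = 0.0059
  spiny-fruited non-bitter: (88 − 87.75)² / 87.75 = 0.0007
  smooth-fruited bitter: (89 − 87.75)² / 87.75 = 0.0178
  smooth-fruited non-bitter: (29 − 29.25)² / 29.25 = 0.0021
χ² = 0.0059 + 0.0007 + 0.0178 + 0.0021 = 0.0265 ≈ 0.027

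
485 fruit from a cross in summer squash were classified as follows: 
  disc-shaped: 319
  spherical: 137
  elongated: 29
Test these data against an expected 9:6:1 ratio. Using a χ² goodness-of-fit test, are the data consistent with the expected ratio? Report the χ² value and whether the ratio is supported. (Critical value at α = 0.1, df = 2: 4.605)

Under the 9:6:1 hypothesis (Σ ratio = 16, N = 485):
  disc-shaped: 485 × 9/16 = 272.8125
  spherical: 485 × 6/16 = 181.875
  elongated: 485 × 1/16 = 30.3125
χ² = Σ (O − E)² / E
  disc-shaped: (319 − 272.8125)² / 272.8125 = 7.8196
  spherical: (137 − 181.875)² / 181.875 = 11.0723
  elongated: (29 − 30.3125)² / 30.3125 = 0.0568
χ² = 7.8196 + 11.0723 + 0.0568 = 18.9487 ≈ 18.949
Degrees of freedom = 3 − 1 = 2; critical value at α = 0.1 is 4.605.
Since 18.949 > 4.605, we reject the null hypothesis — the data do not fit the 9:6:1 ratio.

18.949; not consistent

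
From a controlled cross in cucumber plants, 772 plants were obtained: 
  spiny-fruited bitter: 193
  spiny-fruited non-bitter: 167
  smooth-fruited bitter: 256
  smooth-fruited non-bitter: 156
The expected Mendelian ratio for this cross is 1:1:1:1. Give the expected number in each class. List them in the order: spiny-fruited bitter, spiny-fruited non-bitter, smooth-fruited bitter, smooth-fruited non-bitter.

Expected counts for N = 772 under a 1:1:1:1 ratio (total parts = 4):
  spiny-fruited bitter: 772 × 1/4 = 193
  spiny-fruited non-bitter: 772 × 1/4 = 193
  smooth-fruited bitter: 772 × 1/4 = 193
  smooth-fruited non-bitter: 772 × 1/4 = 193

193, 193, 193, 193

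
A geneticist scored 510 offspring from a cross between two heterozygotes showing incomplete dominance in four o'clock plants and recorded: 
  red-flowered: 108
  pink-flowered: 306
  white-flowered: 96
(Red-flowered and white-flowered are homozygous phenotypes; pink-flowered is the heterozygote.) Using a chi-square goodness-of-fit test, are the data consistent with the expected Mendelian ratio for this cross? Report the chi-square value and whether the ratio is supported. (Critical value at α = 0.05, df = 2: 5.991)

With incomplete dominance, a heterozygote × heterozygote cross gives a 1:2:1 phenotypic ratio.
Total ratio parts = 4. Expected numbers out of 510:
  red-flowered: 510 × 1/4 = 127.5
  pink-flowered: 510 × 2/4 = 255
  white-flowered: 510 × 1/4 = 127.5
χ² = Σ (O − E)² / E
  red-flowered: (108 − 127.5)² / 127.5 = 2.9824
  pink-flowered: (306 − 255)² / 255 = 10.2000
  white-flowered: (96 − 127.5)² / 127.5 = 7.7824
χ² = 2.9824 + 10.2000 + 7.7824 = 20.9648 ≈ 20.965
Degrees of freedom = 3 − 1 = 2; critical value at α = 0.05 is 5.991.
Since 20.965 > 5.991, we reject the null hypothesis — the data do not fit the 1:2:1 ratio.

20.965; not consistent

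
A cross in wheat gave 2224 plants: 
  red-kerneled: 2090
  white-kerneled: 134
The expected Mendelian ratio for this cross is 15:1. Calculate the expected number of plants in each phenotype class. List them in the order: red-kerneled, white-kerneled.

Under the 15:1 hypothesis (Σ ratio = 16, N = 2224):
  red-kerneled: 2224 × 15/16 = 2085
  white-kerneled: 2224 × 1/16 = 139

2085, 139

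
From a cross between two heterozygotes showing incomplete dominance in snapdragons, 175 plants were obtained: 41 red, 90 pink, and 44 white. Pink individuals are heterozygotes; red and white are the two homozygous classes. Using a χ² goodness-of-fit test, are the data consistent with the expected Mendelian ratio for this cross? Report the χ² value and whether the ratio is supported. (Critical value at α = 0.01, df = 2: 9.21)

0.246; consistent

With incomplete dominance, a heterozygote × heterozygote cross gives a 1:2:1 phenotypic ratio.
Under the 1:2:1 hypothesis (Σ ratio = 4, N = 175):
  red: 175 × 1/4 = 43.75
  pink: 175 × 2/4 = 87.5
  white: 175 × 1/4 = 43.75
χ² = Σ (O − E)² / E
  red: (41 − 43.75)² / 43.75 = 0.1729
  pink: (90 − 87.5)² / 87.5 = 0.0714
  white: (44 − 43.75)² / 43.75 = 0.0014
χ² = 0.1729 + 0.0714 + 0.0014 = 0.2457 ≈ 0.246
Degrees of freedom = 3 − 1 = 2; critical value at α = 0.01 is 9.21.
Since 0.246 < 9.21, we fail to reject the null hypothesis — the data are consistent with the 1:2:1 ratio.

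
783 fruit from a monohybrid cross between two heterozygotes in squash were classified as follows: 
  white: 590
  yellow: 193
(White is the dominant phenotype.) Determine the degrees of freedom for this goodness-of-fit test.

1

For a monohybrid cross between heterozygotes with complete dominance, the expected phenotypic ratio is 3:1.
A goodness-of-fit test with 2 phenotype classes has df = 2 − 1 = 1.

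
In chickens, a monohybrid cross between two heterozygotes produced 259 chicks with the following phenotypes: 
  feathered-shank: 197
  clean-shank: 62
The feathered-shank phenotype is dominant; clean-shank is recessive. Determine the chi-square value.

0.156

For a monohybrid cross between heterozygotes with complete dominance, the expected phenotypic ratio is 3:1.
Total ratio parts = 4. Expected numbers out of 259:
  feathered-shank: 259 × 3/4 = 194.25
  clean-shank: 259 × 1/4 = 64.75
χ² = Σ (O − E)² / E
  feathered-shank: (197 − 194.25)² / 194.25 = 0.0389
  clean-shank: (62 − 64.75)² / 64.75 = 0.1168
χ² = 0.0389 + 0.1168 = 0.1557 ≈ 0.156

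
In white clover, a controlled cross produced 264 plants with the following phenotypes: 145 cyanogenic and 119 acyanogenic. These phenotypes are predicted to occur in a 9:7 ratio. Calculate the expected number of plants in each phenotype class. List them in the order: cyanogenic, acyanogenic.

148.5, 115.5

Total ratio parts = 16. Expected numbers out of 264:
  cyanogenic: 264 × 9/16 = 148.5
  acyanogenic: 264 × 7/16 = 115.5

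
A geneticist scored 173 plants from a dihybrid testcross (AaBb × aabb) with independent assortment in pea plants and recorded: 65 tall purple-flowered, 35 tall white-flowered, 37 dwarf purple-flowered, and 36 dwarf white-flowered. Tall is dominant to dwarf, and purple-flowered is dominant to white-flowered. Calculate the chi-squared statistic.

14.630

A dihybrid testcross with independent assortment gives a 1:1:1:1 ratio.
Total ratio parts = 4. Expected numbers out of 173:
  tall purple-flowered: 173 × 1/4 = 43.25
  tall white-flowered: 173 × 1/4 = 43.25
  dwarf purple-flowered: 173 × 1/4 = 43.25
  dwarf white-flowered: 173 × 1/4 = 43.25
χ² = Σ (O − E)² / E
  tall purple-flowered: (65 − 43.25)² / 43.25 = 10.9379
  tall white-flowered: (35 − 43.25)² / 43.25 = 1.5737
  dwarf purple-flowered: (37 − 43.25)² / 43.25 = 0.9032
  dwarf white-flowered: (36 − 43.25)² / 43.25 = 1.2153
χ² = 10.9379 + 1.5737 + 0.9032 + 1.2153 = 14.6301 ≈ 14.630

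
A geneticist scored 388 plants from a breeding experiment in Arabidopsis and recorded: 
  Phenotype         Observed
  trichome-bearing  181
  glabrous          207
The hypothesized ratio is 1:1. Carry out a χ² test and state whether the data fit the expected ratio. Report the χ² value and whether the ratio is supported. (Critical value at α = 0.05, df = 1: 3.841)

1.742; consistent

The 1:1 ratio has 2 parts, so with N = 388 the expected counts are:
  trichome-bearing: 388 × 1/2 = 194
  glabrous: 388 × 1/2 = 194
χ² = Σ (O − E)² / E
  trichome-bearing: (181 − 194)² / 194 = 0.8711
  glabrous: (207 − 194)² / 194 = 0.8711
χ² = 0.8711 + 0.8711 = 1.7422 ≈ 1.742
Degrees of freedom = 2 − 1 = 1; critical value at α = 0.05 is 3.841.
Since 1.742 < 3.841, we fail to reject the null hypothesis — the data are consistent with the 1:1 ratio.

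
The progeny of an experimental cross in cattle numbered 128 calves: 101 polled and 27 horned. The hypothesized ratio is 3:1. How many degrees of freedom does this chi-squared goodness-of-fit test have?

1

A goodness-of-fit test with 2 phenotype classes has df = 2 − 1 = 1.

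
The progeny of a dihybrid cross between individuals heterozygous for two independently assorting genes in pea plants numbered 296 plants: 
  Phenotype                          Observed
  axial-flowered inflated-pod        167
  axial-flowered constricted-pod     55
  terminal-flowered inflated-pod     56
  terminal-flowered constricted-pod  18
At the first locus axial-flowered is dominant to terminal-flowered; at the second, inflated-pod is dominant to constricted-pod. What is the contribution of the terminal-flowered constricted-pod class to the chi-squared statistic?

0.014

A dihybrid F₂ with independent assortment and complete dominance at both loci gives a 9:3:3:1 phenotypic ratio.
Under the 9:3:3:1 hypothesis (Σ ratio = 16, N = 296):
  axial-flowered inflated-pod: 296 × 9/16 = 166.5
  axial-flowered constricted-pod: 296 × 3/16 = 55.5
  terminal-flowered inflated-pod: 296 × 3/16 = 55.5
  terminal-flowered constricted-pod: 296 × 1/16 = 18.5
Contribution of terminal-flowered constricted-pod: (18 − 18.5)² / 18.5 = 0.0135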